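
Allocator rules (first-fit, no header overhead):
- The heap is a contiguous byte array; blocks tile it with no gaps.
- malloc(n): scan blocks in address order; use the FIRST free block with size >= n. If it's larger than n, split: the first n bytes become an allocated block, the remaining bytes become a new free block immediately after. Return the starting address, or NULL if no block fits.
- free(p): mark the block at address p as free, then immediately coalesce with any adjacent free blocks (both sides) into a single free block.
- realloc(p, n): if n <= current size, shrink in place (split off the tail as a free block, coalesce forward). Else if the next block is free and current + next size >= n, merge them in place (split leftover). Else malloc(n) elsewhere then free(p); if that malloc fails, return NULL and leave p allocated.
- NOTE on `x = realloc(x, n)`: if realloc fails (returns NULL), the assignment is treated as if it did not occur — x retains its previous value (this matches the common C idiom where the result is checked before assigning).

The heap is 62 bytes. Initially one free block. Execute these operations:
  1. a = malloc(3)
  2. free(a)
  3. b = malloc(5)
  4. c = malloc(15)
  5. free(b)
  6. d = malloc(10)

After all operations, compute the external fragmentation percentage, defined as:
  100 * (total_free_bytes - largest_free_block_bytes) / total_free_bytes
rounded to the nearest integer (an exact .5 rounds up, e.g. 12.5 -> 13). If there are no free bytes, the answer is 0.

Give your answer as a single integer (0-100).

Answer: 14

Derivation:
Op 1: a = malloc(3) -> a = 0; heap: [0-2 ALLOC][3-61 FREE]
Op 2: free(a) -> (freed a); heap: [0-61 FREE]
Op 3: b = malloc(5) -> b = 0; heap: [0-4 ALLOC][5-61 FREE]
Op 4: c = malloc(15) -> c = 5; heap: [0-4 ALLOC][5-19 ALLOC][20-61 FREE]
Op 5: free(b) -> (freed b); heap: [0-4 FREE][5-19 ALLOC][20-61 FREE]
Op 6: d = malloc(10) -> d = 20; heap: [0-4 FREE][5-19 ALLOC][20-29 ALLOC][30-61 FREE]
Free blocks: [5 32] total_free=37 largest=32 -> 100*(37-32)/37 = 500/37 ≈ 13.514 -> rounds to 14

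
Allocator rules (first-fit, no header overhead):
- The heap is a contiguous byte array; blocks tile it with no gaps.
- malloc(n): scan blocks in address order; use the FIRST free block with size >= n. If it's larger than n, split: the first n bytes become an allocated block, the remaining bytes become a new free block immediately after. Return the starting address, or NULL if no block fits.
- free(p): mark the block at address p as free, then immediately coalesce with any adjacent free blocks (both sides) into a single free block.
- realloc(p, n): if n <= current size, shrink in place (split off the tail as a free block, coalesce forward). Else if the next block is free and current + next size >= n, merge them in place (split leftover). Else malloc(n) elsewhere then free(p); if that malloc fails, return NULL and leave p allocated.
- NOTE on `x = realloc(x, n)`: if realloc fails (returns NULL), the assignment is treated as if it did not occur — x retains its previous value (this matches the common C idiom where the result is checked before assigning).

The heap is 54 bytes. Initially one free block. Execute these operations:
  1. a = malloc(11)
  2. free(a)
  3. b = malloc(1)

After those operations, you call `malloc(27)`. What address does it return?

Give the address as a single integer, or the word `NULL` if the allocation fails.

Answer: 1

Derivation:
Op 1: a = malloc(11) -> a = 0; heap: [0-10 ALLOC][11-53 FREE]
Op 2: free(a) -> (freed a); heap: [0-53 FREE]
Op 3: b = malloc(1) -> b = 0; heap: [0-0 ALLOC][1-53 FREE]
malloc(27): first-fit scan over [0-0 ALLOC][1-53 FREE] -> 1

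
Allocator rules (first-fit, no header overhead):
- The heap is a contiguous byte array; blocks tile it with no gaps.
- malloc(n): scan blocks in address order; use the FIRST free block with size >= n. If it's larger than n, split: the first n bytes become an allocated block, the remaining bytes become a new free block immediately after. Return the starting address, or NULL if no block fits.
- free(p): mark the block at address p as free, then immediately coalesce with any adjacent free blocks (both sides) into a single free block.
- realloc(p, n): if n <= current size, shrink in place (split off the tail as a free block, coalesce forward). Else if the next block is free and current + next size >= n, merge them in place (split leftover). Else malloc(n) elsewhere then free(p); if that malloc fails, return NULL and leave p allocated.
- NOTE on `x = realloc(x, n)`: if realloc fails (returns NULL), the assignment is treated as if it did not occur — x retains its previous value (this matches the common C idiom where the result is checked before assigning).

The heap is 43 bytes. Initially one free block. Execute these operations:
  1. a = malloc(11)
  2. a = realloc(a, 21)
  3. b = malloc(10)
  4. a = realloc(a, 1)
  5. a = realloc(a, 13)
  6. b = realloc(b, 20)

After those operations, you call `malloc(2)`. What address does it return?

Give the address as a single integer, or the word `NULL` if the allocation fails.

Op 1: a = malloc(11) -> a = 0; heap: [0-10 ALLOC][11-42 FREE]
Op 2: a = realloc(a, 21) -> a = 0; heap: [0-20 ALLOC][21-42 FREE]
Op 3: b = malloc(10) -> b = 21; heap: [0-20 ALLOC][21-30 ALLOC][31-42 FREE]
Op 4: a = realloc(a, 1) -> a = 0; heap: [0-0 ALLOC][1-20 FREE][21-30 ALLOC][31-42 FREE]
Op 5: a = realloc(a, 13) -> a = 0; heap: [0-12 ALLOC][13-20 FREE][21-30 ALLOC][31-42 FREE]
Op 6: b = realloc(b, 20) -> b = 21; heap: [0-12 ALLOC][13-20 FREE][21-40 ALLOC][41-42 FREE]
malloc(2): first-fit scan over [0-12 ALLOC][13-20 FREE][21-40 ALLOC][41-42 FREE] -> 13

Answer: 13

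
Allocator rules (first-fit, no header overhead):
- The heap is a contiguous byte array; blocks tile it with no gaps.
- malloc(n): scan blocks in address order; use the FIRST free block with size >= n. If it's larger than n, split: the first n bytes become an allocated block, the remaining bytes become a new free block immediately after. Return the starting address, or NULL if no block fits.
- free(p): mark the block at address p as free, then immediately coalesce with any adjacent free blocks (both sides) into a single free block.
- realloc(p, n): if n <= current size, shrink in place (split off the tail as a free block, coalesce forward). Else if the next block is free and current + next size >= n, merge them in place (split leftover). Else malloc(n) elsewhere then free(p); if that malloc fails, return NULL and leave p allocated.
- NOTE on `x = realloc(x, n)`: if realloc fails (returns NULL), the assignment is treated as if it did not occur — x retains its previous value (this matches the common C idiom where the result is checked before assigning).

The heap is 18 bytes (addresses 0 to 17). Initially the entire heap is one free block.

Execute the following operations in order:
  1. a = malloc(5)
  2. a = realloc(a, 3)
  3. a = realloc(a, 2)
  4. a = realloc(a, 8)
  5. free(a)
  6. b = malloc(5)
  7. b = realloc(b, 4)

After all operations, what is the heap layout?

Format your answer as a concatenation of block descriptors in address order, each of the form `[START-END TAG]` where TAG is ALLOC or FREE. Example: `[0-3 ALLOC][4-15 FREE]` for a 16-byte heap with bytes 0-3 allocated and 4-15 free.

Answer: [0-3 ALLOC][4-17 FREE]

Derivation:
Op 1: a = malloc(5) -> a = 0; heap: [0-4 ALLOC][5-17 FREE]
Op 2: a = realloc(a, 3) -> a = 0; heap: [0-2 ALLOC][3-17 FREE]
Op 3: a = realloc(a, 2) -> a = 0; heap: [0-1 ALLOC][2-17 FREE]
Op 4: a = realloc(a, 8) -> a = 0; heap: [0-7 ALLOC][8-17 FREE]
Op 5: free(a) -> (freed a); heap: [0-17 FREE]
Op 6: b = malloc(5) -> b = 0; heap: [0-4 ALLOC][5-17 FREE]
Op 7: b = realloc(b, 4) -> b = 0; heap: [0-3 ALLOC][4-17 FREE]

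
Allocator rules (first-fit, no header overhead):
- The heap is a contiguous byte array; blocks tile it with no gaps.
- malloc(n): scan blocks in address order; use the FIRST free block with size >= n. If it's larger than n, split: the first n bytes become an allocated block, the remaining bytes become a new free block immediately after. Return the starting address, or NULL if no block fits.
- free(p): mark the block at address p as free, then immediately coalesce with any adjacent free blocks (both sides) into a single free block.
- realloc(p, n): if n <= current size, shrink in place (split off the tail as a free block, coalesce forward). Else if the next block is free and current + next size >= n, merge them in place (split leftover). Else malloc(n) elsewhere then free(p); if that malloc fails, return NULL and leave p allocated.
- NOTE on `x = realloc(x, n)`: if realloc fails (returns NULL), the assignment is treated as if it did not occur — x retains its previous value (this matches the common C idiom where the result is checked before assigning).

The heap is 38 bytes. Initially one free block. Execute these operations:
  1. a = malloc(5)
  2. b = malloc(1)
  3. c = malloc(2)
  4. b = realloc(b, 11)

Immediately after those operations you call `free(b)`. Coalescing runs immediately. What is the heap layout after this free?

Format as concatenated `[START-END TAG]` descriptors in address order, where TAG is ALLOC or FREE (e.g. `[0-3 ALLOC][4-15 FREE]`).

Op 1: a = malloc(5) -> a = 0; heap: [0-4 ALLOC][5-37 FREE]
Op 2: b = malloc(1) -> b = 5; heap: [0-4 ALLOC][5-5 ALLOC][6-37 FREE]
Op 3: c = malloc(2) -> c = 6; heap: [0-4 ALLOC][5-5 ALLOC][6-7 ALLOC][8-37 FREE]
Op 4: b = realloc(b, 11) -> b = 8; heap: [0-4 ALLOC][5-5 FREE][6-7 ALLOC][8-18 ALLOC][19-37 FREE]
free(b): b = 8 -> block [8-18 ALLOC]; mark free, coalesce with adjacent free neighbors -> [0-4 ALLOC][5-5 FREE][6-7 ALLOC][8-37 FREE]

Answer: [0-4 ALLOC][5-5 FREE][6-7 ALLOC][8-37 FREE]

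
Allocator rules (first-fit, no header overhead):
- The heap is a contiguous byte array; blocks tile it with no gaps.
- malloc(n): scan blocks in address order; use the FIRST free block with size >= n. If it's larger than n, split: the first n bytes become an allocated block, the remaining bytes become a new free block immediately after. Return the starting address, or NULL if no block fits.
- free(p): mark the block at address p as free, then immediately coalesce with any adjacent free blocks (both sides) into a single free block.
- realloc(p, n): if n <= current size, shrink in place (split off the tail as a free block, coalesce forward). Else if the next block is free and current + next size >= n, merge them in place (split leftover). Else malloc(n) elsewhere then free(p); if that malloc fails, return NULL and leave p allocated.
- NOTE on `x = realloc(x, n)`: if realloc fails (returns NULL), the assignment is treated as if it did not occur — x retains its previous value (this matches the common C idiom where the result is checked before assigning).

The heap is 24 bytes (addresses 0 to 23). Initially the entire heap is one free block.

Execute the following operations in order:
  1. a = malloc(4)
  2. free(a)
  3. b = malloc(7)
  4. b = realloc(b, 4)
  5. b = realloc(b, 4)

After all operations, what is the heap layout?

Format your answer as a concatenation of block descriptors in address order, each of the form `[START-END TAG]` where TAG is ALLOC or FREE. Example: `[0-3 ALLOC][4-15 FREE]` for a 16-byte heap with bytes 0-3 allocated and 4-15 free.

Answer: [0-3 ALLOC][4-23 FREE]

Derivation:
Op 1: a = malloc(4) -> a = 0; heap: [0-3 ALLOC][4-23 FREE]
Op 2: free(a) -> (freed a); heap: [0-23 FREE]
Op 3: b = malloc(7) -> b = 0; heap: [0-6 ALLOC][7-23 FREE]
Op 4: b = realloc(b, 4) -> b = 0; heap: [0-3 ALLOC][4-23 FREE]
Op 5: b = realloc(b, 4) -> b = 0; heap: [0-3 ALLOC][4-23 FREE]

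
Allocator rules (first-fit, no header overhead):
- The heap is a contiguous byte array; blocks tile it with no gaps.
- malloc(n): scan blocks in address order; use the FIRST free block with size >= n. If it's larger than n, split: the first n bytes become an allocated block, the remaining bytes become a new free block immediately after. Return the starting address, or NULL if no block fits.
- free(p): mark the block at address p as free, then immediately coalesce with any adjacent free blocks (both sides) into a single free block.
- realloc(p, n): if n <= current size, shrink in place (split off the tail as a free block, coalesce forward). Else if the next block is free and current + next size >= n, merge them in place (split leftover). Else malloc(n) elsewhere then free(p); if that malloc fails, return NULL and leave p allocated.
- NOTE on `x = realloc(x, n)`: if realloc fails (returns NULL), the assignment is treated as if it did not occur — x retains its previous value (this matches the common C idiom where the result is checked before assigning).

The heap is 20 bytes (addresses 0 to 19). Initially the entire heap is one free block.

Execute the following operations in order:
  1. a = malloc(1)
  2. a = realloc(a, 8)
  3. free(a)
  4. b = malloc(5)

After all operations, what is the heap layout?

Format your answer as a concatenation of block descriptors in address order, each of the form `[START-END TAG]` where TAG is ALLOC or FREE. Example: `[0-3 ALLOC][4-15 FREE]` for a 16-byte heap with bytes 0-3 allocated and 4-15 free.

Answer: [0-4 ALLOC][5-19 FREE]

Derivation:
Op 1: a = malloc(1) -> a = 0; heap: [0-0 ALLOC][1-19 FREE]
Op 2: a = realloc(a, 8) -> a = 0; heap: [0-7 ALLOC][8-19 FREE]
Op 3: free(a) -> (freed a); heap: [0-19 FREE]
Op 4: b = malloc(5) -> b = 0; heap: [0-4 ALLOC][5-19 FREE]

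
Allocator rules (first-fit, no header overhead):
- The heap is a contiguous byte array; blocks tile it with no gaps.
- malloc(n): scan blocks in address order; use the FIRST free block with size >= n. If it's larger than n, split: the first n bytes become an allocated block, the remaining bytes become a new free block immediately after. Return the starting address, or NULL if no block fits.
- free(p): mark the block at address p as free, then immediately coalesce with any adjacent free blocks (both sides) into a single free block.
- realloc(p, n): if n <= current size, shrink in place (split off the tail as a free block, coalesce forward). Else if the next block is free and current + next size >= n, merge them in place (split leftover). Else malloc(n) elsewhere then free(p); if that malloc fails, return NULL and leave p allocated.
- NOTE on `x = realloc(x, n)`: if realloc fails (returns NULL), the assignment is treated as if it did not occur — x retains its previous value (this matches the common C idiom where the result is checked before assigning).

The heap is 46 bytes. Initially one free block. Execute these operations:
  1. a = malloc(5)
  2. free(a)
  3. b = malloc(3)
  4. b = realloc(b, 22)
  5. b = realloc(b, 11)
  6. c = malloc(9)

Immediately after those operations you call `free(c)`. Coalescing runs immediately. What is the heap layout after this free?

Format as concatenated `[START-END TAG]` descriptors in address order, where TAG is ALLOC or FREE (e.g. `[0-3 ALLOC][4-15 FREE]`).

Op 1: a = malloc(5) -> a = 0; heap: [0-4 ALLOC][5-45 FREE]
Op 2: free(a) -> (freed a); heap: [0-45 FREE]
Op 3: b = malloc(3) -> b = 0; heap: [0-2 ALLOC][3-45 FREE]
Op 4: b = realloc(b, 22) -> b = 0; heap: [0-21 ALLOC][22-45 FREE]
Op 5: b = realloc(b, 11) -> b = 0; heap: [0-10 ALLOC][11-45 FREE]
Op 6: c = malloc(9) -> c = 11; heap: [0-10 ALLOC][11-19 ALLOC][20-45 FREE]
free(c): c = 11 -> block [11-19 ALLOC]; mark free, coalesce with adjacent free neighbors -> [0-10 ALLOC][11-45 FREE]

Answer: [0-10 ALLOC][11-45 FREE]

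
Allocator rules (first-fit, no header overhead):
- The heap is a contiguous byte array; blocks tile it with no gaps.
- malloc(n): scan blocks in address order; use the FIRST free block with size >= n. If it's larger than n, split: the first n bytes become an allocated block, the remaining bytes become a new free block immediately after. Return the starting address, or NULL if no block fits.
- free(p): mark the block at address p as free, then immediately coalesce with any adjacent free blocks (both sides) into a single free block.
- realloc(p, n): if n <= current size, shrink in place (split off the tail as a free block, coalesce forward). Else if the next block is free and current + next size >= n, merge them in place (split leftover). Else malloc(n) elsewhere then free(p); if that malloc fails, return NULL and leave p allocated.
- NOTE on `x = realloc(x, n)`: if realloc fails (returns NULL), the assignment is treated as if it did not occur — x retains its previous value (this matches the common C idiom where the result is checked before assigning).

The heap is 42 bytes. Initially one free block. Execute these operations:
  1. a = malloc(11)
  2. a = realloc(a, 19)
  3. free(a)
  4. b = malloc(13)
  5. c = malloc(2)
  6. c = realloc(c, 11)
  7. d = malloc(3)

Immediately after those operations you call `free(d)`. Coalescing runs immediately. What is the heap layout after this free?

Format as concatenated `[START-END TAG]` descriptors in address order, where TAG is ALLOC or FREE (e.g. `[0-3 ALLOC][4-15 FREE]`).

Op 1: a = malloc(11) -> a = 0; heap: [0-10 ALLOC][11-41 FREE]
Op 2: a = realloc(a, 19) -> a = 0; heap: [0-18 ALLOC][19-41 FREE]
Op 3: free(a) -> (freed a); heap: [0-41 FREE]
Op 4: b = malloc(13) -> b = 0; heap: [0-12 ALLOC][13-41 FREE]
Op 5: c = malloc(2) -> c = 13; heap: [0-12 ALLOC][13-14 ALLOC][15-41 FREE]
Op 6: c = realloc(c, 11) -> c = 13; heap: [0-12 ALLOC][13-23 ALLOC][24-41 FREE]
Op 7: d = malloc(3) -> d = 24; heap: [0-12 ALLOC][13-23 ALLOC][24-26 ALLOC][27-41 FREE]
free(d): d = 24 -> block [24-26 ALLOC]; mark free, coalesce with adjacent free neighbors -> [0-12 ALLOC][13-23 ALLOC][24-41 FREE]

Answer: [0-12 ALLOC][13-23 ALLOC][24-41 FREE]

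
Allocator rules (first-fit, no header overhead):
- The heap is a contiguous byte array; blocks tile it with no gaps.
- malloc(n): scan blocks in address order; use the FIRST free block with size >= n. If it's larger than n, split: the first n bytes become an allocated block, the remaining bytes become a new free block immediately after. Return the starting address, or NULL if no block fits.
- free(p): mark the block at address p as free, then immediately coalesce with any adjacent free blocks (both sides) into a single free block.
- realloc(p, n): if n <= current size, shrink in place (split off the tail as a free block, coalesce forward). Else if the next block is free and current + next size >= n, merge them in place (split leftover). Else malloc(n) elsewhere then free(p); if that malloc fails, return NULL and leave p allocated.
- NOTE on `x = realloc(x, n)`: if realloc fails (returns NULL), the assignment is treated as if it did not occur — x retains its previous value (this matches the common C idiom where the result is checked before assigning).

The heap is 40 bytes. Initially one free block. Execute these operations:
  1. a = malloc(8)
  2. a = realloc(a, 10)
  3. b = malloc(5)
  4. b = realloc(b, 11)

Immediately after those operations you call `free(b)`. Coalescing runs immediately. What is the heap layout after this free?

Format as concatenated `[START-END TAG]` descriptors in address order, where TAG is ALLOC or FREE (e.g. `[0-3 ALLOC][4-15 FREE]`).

Op 1: a = malloc(8) -> a = 0; heap: [0-7 ALLOC][8-39 FREE]
Op 2: a = realloc(a, 10) -> a = 0; heap: [0-9 ALLOC][10-39 FREE]
Op 3: b = malloc(5) -> b = 10; heap: [0-9 ALLOC][10-14 ALLOC][15-39 FREE]
Op 4: b = realloc(b, 11) -> b = 10; heap: [0-9 ALLOC][10-20 ALLOC][21-39 FREE]
free(b): b = 10 -> block [10-20 ALLOC]; mark free, coalesce with adjacent free neighbors -> [0-9 ALLOC][10-39 FREE]

Answer: [0-9 ALLOC][10-39 FREE]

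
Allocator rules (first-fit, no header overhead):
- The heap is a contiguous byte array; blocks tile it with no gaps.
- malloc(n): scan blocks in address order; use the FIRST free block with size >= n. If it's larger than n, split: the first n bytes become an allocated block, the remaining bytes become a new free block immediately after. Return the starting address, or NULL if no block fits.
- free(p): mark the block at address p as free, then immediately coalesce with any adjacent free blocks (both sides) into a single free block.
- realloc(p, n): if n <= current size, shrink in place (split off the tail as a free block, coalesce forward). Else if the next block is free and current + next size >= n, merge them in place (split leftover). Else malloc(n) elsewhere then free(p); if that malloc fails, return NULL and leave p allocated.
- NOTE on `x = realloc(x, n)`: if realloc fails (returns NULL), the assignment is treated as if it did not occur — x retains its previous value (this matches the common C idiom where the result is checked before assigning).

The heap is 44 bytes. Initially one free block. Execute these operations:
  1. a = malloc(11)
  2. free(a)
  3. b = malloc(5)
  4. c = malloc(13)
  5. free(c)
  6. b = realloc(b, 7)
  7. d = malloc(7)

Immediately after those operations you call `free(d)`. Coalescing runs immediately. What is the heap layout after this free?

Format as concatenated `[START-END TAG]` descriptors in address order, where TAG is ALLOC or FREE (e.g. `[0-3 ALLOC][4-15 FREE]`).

Answer: [0-6 ALLOC][7-43 FREE]

Derivation:
Op 1: a = malloc(11) -> a = 0; heap: [0-10 ALLOC][11-43 FREE]
Op 2: free(a) -> (freed a); heap: [0-43 FREE]
Op 3: b = malloc(5) -> b = 0; heap: [0-4 ALLOC][5-43 FREE]
Op 4: c = malloc(13) -> c = 5; heap: [0-4 ALLOC][5-17 ALLOC][18-43 FREE]
Op 5: free(c) -> (freed c); heap: [0-4 ALLOC][5-43 FREE]
Op 6: b = realloc(b, 7) -> b = 0; heap: [0-6 ALLOC][7-43 FREE]
Op 7: d = malloc(7) -> d = 7; heap: [0-6 ALLOC][7-13 ALLOC][14-43 FREE]
free(d): d = 7 -> block [7-13 ALLOC]; mark free, coalesce with adjacent free neighbors -> [0-6 ALLOC][7-43 FREE]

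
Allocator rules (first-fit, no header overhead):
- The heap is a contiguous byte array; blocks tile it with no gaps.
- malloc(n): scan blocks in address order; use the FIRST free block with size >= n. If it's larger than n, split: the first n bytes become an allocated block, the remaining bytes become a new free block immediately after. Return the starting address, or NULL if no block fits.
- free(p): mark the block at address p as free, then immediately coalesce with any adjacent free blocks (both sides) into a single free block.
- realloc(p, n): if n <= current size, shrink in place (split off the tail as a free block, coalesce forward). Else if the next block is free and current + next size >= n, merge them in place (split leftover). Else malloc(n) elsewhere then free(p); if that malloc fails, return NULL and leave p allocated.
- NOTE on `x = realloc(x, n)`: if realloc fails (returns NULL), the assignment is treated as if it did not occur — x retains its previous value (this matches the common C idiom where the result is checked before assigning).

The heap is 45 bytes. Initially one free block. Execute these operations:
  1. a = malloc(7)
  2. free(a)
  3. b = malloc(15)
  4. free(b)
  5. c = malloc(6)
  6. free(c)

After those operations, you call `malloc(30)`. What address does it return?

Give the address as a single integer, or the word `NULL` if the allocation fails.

Op 1: a = malloc(7) -> a = 0; heap: [0-6 ALLOC][7-44 FREE]
Op 2: free(a) -> (freed a); heap: [0-44 FREE]
Op 3: b = malloc(15) -> b = 0; heap: [0-14 ALLOC][15-44 FREE]
Op 4: free(b) -> (freed b); heap: [0-44 FREE]
Op 5: c = malloc(6) -> c = 0; heap: [0-5 ALLOC][6-44 FREE]
Op 6: free(c) -> (freed c); heap: [0-44 FREE]
malloc(30): first-fit scan over [0-44 FREE] -> 0

Answer: 0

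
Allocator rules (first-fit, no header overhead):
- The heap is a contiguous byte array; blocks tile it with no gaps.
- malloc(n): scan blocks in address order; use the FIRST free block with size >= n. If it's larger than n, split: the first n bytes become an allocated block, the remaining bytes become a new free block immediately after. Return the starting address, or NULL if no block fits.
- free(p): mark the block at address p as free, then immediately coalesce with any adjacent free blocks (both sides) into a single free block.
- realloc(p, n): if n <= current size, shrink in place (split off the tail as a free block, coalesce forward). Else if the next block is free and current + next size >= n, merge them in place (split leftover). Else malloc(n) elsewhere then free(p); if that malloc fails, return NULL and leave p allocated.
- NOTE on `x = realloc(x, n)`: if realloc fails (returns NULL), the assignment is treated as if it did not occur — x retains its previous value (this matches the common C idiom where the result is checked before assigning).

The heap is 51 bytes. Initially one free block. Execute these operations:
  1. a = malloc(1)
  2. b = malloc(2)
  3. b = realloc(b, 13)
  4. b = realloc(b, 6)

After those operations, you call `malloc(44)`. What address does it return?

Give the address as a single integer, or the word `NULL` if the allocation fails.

Answer: 7

Derivation:
Op 1: a = malloc(1) -> a = 0; heap: [0-0 ALLOC][1-50 FREE]
Op 2: b = malloc(2) -> b = 1; heap: [0-0 ALLOC][1-2 ALLOC][3-50 FREE]
Op 3: b = realloc(b, 13) -> b = 1; heap: [0-0 ALLOC][1-13 ALLOC][14-50 FREE]
Op 4: b = realloc(b, 6) -> b = 1; heap: [0-0 ALLOC][1-6 ALLOC][7-50 FREE]
malloc(44): first-fit scan over [0-0 ALLOC][1-6 ALLOC][7-50 FREE] -> 7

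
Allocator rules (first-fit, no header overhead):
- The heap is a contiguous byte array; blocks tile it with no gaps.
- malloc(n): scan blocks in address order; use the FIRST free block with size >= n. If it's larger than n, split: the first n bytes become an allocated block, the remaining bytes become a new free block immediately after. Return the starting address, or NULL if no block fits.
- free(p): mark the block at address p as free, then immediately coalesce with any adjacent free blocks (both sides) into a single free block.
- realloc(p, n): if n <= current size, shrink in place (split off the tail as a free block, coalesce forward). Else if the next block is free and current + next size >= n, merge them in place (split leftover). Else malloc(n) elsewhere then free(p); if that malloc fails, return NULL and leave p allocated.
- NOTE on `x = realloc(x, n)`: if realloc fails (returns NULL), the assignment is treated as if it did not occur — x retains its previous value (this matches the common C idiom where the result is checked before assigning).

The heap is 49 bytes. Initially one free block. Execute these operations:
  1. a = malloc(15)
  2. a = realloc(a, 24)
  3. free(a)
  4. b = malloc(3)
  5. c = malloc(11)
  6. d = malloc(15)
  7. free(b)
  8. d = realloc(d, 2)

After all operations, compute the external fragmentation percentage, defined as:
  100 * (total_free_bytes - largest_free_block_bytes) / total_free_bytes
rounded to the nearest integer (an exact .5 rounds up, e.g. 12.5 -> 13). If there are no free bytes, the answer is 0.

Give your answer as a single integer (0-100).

Op 1: a = malloc(15) -> a = 0; heap: [0-14 ALLOC][15-48 FREE]
Op 2: a = realloc(a, 24) -> a = 0; heap: [0-23 ALLOC][24-48 FREE]
Op 3: free(a) -> (freed a); heap: [0-48 FREE]
Op 4: b = malloc(3) -> b = 0; heap: [0-2 ALLOC][3-48 FREE]
Op 5: c = malloc(11) -> c = 3; heap: [0-2 ALLOC][3-13 ALLOC][14-48 FREE]
Op 6: d = malloc(15) -> d = 14; heap: [0-2 ALLOC][3-13 ALLOC][14-28 ALLOC][29-48 FREE]
Op 7: free(b) -> (freed b); heap: [0-2 FREE][3-13 ALLOC][14-28 ALLOC][29-48 FREE]
Op 8: d = realloc(d, 2) -> d = 14; heap: [0-2 FREE][3-13 ALLOC][14-15 ALLOC][16-48 FREE]
Free blocks: [3 33] total_free=36 largest=33 -> 100*(36-33)/36 = 300/36 ≈ 8.333 -> rounds to 8

Answer: 8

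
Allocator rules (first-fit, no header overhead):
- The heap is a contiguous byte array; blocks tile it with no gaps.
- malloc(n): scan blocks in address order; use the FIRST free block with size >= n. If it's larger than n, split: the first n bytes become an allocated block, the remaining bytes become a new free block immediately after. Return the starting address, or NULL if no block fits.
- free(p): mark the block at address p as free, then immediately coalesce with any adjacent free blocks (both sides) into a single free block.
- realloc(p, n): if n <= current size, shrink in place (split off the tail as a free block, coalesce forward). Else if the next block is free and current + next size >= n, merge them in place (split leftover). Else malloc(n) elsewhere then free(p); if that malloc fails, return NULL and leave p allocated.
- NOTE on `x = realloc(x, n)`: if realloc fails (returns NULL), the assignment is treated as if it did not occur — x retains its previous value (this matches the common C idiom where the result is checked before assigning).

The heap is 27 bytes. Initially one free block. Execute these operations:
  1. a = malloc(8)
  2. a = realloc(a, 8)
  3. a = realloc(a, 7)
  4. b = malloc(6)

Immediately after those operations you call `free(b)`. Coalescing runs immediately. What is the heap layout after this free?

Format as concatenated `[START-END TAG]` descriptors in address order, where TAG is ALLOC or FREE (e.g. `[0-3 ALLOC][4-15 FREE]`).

Op 1: a = malloc(8) -> a = 0; heap: [0-7 ALLOC][8-26 FREE]
Op 2: a = realloc(a, 8) -> a = 0; heap: [0-7 ALLOC][8-26 FREE]
Op 3: a = realloc(a, 7) -> a = 0; heap: [0-6 ALLOC][7-26 FREE]
Op 4: b = malloc(6) -> b = 7; heap: [0-6 ALLOC][7-12 ALLOC][13-26 FREE]
free(b): b = 7 -> block [7-12 ALLOC]; mark free, coalesce with adjacent free neighbors -> [0-6 ALLOC][7-26 FREE]

Answer: [0-6 ALLOC][7-26 FREE]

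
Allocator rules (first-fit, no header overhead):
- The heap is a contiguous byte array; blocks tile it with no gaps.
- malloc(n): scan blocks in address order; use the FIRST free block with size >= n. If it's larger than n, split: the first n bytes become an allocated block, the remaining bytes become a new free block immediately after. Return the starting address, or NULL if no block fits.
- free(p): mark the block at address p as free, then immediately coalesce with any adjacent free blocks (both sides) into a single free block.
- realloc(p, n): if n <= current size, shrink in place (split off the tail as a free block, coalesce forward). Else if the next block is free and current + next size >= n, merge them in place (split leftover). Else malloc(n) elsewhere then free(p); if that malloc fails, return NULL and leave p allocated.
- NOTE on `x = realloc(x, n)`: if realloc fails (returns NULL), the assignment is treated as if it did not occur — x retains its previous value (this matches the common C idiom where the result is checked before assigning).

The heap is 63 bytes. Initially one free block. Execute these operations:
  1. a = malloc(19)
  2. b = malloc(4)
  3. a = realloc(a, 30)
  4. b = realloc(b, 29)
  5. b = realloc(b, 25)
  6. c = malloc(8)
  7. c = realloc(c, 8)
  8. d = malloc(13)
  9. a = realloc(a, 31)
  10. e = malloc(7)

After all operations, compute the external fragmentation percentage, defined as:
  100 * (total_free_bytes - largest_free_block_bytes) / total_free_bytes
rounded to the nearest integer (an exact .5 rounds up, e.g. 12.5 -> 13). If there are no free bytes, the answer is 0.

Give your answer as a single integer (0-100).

Op 1: a = malloc(19) -> a = 0; heap: [0-18 ALLOC][19-62 FREE]
Op 2: b = malloc(4) -> b = 19; heap: [0-18 ALLOC][19-22 ALLOC][23-62 FREE]
Op 3: a = realloc(a, 30) -> a = 23; heap: [0-18 FREE][19-22 ALLOC][23-52 ALLOC][53-62 FREE]
Op 4: b = realloc(b, 29) -> NULL (b unchanged); heap: [0-18 FREE][19-22 ALLOC][23-52 ALLOC][53-62 FREE]
Op 5: b = realloc(b, 25) -> NULL (b unchanged); heap: [0-18 FREE][19-22 ALLOC][23-52 ALLOC][53-62 FREE]
Op 6: c = malloc(8) -> c = 0; heap: [0-7 ALLOC][8-18 FREE][19-22 ALLOC][23-52 ALLOC][53-62 FREE]
Op 7: c = realloc(c, 8) -> c = 0; heap: [0-7 ALLOC][8-18 FREE][19-22 ALLOC][23-52 ALLOC][53-62 FREE]
Op 8: d = malloc(13) -> d = NULL; heap: [0-7 ALLOC][8-18 FREE][19-22 ALLOC][23-52 ALLOC][53-62 FREE]
Op 9: a = realloc(a, 31) -> a = 23; heap: [0-7 ALLOC][8-18 FREE][19-22 ALLOC][23-53 ALLOC][54-62 FREE]
Op 10: e = malloc(7) -> e = 8; heap: [0-7 ALLOC][8-14 ALLOC][15-18 FREE][19-22 ALLOC][23-53 ALLOC][54-62 FREE]
Free blocks: [4 9] total_free=13 largest=9 -> 100*(13-9)/13 = 400/13 ≈ 30.769 -> rounds to 31

Answer: 31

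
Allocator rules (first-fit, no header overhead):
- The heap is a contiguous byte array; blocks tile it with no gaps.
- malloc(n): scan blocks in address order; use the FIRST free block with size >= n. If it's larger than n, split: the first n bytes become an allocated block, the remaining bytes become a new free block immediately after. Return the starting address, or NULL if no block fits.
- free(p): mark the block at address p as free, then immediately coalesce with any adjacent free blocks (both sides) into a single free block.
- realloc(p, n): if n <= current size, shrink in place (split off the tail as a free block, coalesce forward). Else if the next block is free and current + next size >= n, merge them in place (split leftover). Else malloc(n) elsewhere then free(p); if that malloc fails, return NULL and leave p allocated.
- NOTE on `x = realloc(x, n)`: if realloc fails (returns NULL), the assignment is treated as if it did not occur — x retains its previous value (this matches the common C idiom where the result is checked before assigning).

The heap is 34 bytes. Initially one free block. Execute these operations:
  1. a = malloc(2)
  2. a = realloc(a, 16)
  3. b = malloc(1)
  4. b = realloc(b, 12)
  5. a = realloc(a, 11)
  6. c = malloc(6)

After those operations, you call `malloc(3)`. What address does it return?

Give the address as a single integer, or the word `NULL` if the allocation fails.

Answer: 11

Derivation:
Op 1: a = malloc(2) -> a = 0; heap: [0-1 ALLOC][2-33 FREE]
Op 2: a = realloc(a, 16) -> a = 0; heap: [0-15 ALLOC][16-33 FREE]
Op 3: b = malloc(1) -> b = 16; heap: [0-15 ALLOC][16-16 ALLOC][17-33 FREE]
Op 4: b = realloc(b, 12) -> b = 16; heap: [0-15 ALLOC][16-27 ALLOC][28-33 FREE]
Op 5: a = realloc(a, 11) -> a = 0; heap: [0-10 ALLOC][11-15 FREE][16-27 ALLOC][28-33 FREE]
Op 6: c = malloc(6) -> c = 28; heap: [0-10 ALLOC][11-15 FREE][16-27 ALLOC][28-33 ALLOC]
malloc(3): first-fit scan over [0-10 ALLOC][11-15 FREE][16-27 ALLOC][28-33 ALLOC] -> 11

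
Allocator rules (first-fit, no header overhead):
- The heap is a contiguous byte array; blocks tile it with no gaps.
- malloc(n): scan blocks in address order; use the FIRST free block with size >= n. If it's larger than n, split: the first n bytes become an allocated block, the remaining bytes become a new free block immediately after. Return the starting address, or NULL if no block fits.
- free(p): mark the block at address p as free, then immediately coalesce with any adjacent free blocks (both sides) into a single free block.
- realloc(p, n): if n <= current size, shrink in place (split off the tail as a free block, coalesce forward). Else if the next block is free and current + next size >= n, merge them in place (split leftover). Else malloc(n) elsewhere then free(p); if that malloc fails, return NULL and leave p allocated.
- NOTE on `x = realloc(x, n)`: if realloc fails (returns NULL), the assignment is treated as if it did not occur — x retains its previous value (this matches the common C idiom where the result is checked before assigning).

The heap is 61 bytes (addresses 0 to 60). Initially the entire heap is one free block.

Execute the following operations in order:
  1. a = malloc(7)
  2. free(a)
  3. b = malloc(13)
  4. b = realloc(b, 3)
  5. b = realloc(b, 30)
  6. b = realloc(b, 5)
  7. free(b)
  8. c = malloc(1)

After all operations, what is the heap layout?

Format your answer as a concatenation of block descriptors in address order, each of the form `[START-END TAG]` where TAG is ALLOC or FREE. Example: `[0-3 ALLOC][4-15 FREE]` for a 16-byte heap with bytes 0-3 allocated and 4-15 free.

Op 1: a = malloc(7) -> a = 0; heap: [0-6 ALLOC][7-60 FREE]
Op 2: free(a) -> (freed a); heap: [0-60 FREE]
Op 3: b = malloc(13) -> b = 0; heap: [0-12 ALLOC][13-60 FREE]
Op 4: b = realloc(b, 3) -> b = 0; heap: [0-2 ALLOC][3-60 FREE]
Op 5: b = realloc(b, 30) -> b = 0; heap: [0-29 ALLOC][30-60 FREE]
Op 6: b = realloc(b, 5) -> b = 0; heap: [0-4 ALLOC][5-60 FREE]
Op 7: free(b) -> (freed b); heap: [0-60 FREE]
Op 8: c = malloc(1) -> c = 0; heap: [0-0 ALLOC][1-60 FREE]

Answer: [0-0 ALLOC][1-60 FREE]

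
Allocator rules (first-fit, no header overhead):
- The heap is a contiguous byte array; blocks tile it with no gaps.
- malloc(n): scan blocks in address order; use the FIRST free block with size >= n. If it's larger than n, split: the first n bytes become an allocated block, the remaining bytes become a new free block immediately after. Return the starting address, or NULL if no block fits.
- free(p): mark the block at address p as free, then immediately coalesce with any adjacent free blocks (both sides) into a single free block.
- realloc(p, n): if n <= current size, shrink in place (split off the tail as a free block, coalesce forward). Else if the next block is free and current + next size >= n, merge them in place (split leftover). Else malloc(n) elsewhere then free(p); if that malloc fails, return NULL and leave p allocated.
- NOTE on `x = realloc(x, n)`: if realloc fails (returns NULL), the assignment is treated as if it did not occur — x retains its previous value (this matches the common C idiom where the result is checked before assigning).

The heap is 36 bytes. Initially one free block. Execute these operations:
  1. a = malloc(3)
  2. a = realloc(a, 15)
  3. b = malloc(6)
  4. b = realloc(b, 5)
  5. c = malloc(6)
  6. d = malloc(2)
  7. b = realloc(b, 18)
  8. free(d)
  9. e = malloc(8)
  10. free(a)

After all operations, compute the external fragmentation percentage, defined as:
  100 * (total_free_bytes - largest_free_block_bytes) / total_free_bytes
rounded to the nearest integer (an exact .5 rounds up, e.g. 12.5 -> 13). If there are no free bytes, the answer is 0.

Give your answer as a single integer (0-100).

Answer: 12

Derivation:
Op 1: a = malloc(3) -> a = 0; heap: [0-2 ALLOC][3-35 FREE]
Op 2: a = realloc(a, 15) -> a = 0; heap: [0-14 ALLOC][15-35 FREE]
Op 3: b = malloc(6) -> b = 15; heap: [0-14 ALLOC][15-20 ALLOC][21-35 FREE]
Op 4: b = realloc(b, 5) -> b = 15; heap: [0-14 ALLOC][15-19 ALLOC][20-35 FREE]
Op 5: c = malloc(6) -> c = 20; heap: [0-14 ALLOC][15-19 ALLOC][20-25 ALLOC][26-35 FREE]
Op 6: d = malloc(2) -> d = 26; heap: [0-14 ALLOC][15-19 ALLOC][20-25 ALLOC][26-27 ALLOC][28-35 FREE]
Op 7: b = realloc(b, 18) -> NULL (b unchanged); heap: [0-14 ALLOC][15-19 ALLOC][20-25 ALLOC][26-27 ALLOC][28-35 FREE]
Op 8: free(d) -> (freed d); heap: [0-14 ALLOC][15-19 ALLOC][20-25 ALLOC][26-35 FREE]
Op 9: e = malloc(8) -> e = 26; heap: [0-14 ALLOC][15-19 ALLOC][20-25 ALLOC][26-33 ALLOC][34-35 FREE]
Op 10: free(a) -> (freed a); heap: [0-14 FREE][15-19 ALLOC][20-25 ALLOC][26-33 ALLOC][34-35 FREE]
Free blocks: [15 2] total_free=17 largest=15 -> 100*(17-15)/17 = 200/17 ≈ 11.765 -> rounds to 12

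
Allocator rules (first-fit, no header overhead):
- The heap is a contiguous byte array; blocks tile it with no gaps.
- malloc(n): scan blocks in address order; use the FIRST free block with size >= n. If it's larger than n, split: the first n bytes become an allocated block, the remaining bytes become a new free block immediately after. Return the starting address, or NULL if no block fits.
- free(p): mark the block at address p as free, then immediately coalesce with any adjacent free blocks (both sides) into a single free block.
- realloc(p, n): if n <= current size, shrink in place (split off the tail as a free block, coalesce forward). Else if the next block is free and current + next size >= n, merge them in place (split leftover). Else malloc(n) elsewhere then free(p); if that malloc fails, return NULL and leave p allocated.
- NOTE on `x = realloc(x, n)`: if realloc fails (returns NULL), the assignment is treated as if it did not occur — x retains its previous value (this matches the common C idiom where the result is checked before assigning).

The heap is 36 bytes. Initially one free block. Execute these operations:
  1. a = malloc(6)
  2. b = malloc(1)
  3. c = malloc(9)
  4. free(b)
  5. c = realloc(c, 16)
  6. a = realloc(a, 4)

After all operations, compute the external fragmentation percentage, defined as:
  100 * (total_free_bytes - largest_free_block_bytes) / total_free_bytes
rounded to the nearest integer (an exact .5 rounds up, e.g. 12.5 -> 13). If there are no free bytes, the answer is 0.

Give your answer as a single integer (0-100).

Answer: 19

Derivation:
Op 1: a = malloc(6) -> a = 0; heap: [0-5 ALLOC][6-35 FREE]
Op 2: b = malloc(1) -> b = 6; heap: [0-5 ALLOC][6-6 ALLOC][7-35 FREE]
Op 3: c = malloc(9) -> c = 7; heap: [0-5 ALLOC][6-6 ALLOC][7-15 ALLOC][16-35 FREE]
Op 4: free(b) -> (freed b); heap: [0-5 ALLOC][6-6 FREE][7-15 ALLOC][16-35 FREE]
Op 5: c = realloc(c, 16) -> c = 7; heap: [0-5 ALLOC][6-6 FREE][7-22 ALLOC][23-35 FREE]
Op 6: a = realloc(a, 4) -> a = 0; heap: [0-3 ALLOC][4-6 FREE][7-22 ALLOC][23-35 FREE]
Free blocks: [3 13] total_free=16 largest=13 -> 100*(16-13)/16 = 300/16 = 18.75 -> rounds to 19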